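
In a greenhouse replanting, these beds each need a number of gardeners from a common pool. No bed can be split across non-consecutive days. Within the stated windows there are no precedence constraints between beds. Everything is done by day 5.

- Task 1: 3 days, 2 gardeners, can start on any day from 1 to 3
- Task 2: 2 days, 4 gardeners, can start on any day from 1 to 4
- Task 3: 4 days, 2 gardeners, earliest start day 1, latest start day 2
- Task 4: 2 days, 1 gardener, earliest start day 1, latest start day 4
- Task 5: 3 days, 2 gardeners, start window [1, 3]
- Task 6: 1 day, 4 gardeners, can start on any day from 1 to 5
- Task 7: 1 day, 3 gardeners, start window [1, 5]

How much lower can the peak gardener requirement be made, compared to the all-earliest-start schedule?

10

Early-start peak: d1:18  d2:11  d3:6  d4:2  d5:0 ⇒ 18.
Leveled (Task 1@1, Task 2@1, Task 3@1, Task 4@3, Task 5@3, Task 6@5, Task 7@4): d1:8  d2:8  d3:7  d4:8  d5:6 ⇒ 8.
Reduction 18 − 8 = 10.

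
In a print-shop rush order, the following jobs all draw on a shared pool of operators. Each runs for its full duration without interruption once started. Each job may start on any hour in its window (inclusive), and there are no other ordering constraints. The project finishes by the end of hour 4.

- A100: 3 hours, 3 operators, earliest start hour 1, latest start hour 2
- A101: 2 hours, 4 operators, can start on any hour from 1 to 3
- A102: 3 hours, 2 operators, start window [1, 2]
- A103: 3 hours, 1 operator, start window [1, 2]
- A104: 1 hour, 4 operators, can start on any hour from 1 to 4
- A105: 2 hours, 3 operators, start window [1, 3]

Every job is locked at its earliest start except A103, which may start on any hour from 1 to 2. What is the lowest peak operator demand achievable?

16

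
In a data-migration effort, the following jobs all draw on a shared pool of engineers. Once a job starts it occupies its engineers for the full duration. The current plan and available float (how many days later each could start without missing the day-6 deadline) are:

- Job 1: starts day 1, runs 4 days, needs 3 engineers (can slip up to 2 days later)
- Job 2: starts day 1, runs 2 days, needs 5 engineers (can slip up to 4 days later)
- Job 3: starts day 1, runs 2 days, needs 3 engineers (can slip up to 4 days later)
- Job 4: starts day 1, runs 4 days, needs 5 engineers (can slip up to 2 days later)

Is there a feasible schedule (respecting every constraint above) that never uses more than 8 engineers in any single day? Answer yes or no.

yes

Schedule Job 1@1, Job 2@1, Job 3@5, Job 4@3: d1:8  d2:8  d3:8  d4:8  d5:8  d6:8 — peak 8 ≤ 8.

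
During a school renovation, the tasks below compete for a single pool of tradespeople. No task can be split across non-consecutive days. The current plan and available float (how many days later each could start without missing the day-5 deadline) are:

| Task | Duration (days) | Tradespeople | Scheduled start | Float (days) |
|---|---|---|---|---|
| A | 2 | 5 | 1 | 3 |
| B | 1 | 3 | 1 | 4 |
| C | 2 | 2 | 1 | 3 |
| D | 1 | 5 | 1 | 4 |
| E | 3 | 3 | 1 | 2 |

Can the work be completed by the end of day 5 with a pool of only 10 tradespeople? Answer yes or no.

yes

Schedule A@1, B@1, C@2, D@4, E@3: d1:8  d2:7  d3:5  d4:8  d5:3 — peak 8 ≤ 10.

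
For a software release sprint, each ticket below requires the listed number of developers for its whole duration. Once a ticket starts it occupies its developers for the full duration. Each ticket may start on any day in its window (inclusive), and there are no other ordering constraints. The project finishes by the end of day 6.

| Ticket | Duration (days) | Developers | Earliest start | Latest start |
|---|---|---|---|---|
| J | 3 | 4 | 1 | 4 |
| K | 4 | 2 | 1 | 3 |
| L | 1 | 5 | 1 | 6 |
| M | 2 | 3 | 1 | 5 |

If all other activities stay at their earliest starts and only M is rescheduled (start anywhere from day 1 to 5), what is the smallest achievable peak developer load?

11

M@1: d1:14  d2:9  d3:6  d4:2  d5:0  d6:0 → peak 14
M@2: d1:11  d2:9  d3:9  d4:2  d5:0  d6:0 → peak 11
M@3: d1:11  d2:6  d3:9  d4:5  d5:0  d6:0 → peak 11
M@4: d1:11  d2:6  d3:6  d4:5  d5:3  d6:0 → peak 11
M@5: d1:11  d2:6  d3:6  d4:2  d5:3  d6:3 → peak 11
Best is M@2, peak 11.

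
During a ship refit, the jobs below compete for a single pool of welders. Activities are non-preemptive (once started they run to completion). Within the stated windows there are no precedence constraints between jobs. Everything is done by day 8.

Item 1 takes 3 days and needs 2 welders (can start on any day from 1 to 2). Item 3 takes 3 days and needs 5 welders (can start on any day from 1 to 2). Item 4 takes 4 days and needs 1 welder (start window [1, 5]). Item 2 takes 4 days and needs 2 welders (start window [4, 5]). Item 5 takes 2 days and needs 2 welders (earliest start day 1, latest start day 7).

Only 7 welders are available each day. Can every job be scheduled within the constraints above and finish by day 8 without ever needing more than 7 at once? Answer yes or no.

Schedule Item 1@1, Item 3@1, Item 4@4, Item 2@4, Item 5@4: d1:7  d2:7  d3:7  d4:5  d5:5  d6:3  d7:3  d8:0 — peak 7 ≤ 7.

yes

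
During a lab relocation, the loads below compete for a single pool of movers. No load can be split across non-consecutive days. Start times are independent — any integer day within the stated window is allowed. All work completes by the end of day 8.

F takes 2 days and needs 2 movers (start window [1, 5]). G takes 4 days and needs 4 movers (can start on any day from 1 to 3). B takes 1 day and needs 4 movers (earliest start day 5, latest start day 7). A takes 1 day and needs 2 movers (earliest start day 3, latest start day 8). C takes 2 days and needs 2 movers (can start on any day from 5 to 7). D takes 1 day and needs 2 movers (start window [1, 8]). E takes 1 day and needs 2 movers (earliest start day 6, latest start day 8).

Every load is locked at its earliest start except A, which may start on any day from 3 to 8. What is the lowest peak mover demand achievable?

A@3: d1:8  d2:6  d3:6  d4:4  d5:6  d6:4  d7:0  d8:0 → peak 8
A@4: d1:8  d2:6  d3:4  d4:6  d5:6  d6:4  d7:0  d8:0 → peak 8
A@5: d1:8  d2:6  d3:4  d4:4  d5:8  d6:4  d7:0  d8:0 → peak 8
A@6: d1:8  d2:6  d3:4  d4:4  d5:6  d6:6  d7:0  d8:0 → peak 8
A@7: d1:8  d2:6  d3:4  d4:4  d5:6  d6:4  d7:2  d8:0 → peak 8
A@8: d1:8  d2:6  d3:4  d4:4  d5:6  d6:4  d7:0  d8:2 → peak 8
Best is A@3, peak 8.

8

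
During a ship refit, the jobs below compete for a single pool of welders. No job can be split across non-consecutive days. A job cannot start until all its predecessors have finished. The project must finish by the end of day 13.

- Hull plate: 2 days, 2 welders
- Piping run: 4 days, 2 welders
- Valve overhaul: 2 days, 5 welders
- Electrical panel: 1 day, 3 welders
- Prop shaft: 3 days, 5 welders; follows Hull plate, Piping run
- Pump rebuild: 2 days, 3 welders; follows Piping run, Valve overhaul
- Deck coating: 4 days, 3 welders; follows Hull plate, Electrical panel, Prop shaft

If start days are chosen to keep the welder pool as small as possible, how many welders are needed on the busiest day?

Early-start (Hull plate@1, Piping run@1, Valve overhaul@1, Electrical panel@1, Prop shaft@5, Pump rebuild@5, Deck coating@8) gives peak 12: d1:12  d2:9  d3:2  d4:2  d5:8  d6:8  d7:5  d8:3  d9:3  d10:3  d11:3  d12:0  d13:0.
Shift Valve overhaul→5, Electrical panel→3, Prop shaft→7, Pump rebuild→10, Deck coating→10.
Schedule Hull plate@1, Piping run@1, Valve overhaul@5, Electrical panel@3, Prop shaft@7, Pump rebuild@10, Deck coating@10: d1:4  d2:4  d3:5  d4:2  d5:5  d6:5  d7:5  d8:5  d9:5  d10:6  d11:6  d12:3  d13:3 — peak 6.

6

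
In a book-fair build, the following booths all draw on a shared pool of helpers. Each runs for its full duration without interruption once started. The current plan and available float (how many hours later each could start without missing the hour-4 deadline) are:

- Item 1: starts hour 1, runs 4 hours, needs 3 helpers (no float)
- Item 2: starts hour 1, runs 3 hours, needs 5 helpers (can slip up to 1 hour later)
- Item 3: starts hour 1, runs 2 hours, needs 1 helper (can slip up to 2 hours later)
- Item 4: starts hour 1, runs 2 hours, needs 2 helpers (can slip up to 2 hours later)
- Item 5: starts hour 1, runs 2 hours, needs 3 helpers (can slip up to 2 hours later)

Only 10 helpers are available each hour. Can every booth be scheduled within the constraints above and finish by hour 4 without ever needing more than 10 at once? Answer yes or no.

The minimum achievable peak is 11; 10 < 11, so no feasible schedule stays within the cap.

no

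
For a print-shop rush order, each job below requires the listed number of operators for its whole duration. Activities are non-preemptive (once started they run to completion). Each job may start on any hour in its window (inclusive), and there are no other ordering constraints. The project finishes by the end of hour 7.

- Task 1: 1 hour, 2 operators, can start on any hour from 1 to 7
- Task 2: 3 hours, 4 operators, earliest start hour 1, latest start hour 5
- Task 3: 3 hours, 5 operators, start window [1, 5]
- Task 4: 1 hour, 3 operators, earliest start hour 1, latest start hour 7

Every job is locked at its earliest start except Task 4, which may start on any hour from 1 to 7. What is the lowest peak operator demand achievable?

11

Task 4@1: h1:14  h2:9  h3:9  h4:0  h5:0  h6:0  h7:0 → peak 14
Task 4@2: h1:11  h2:12  h3:9  h4:0  h5:0  h6:0  h7:0 → peak 12
Task 4@3: h1:11  h2:9  h3:12  h4:0  h5:0  h6:0  h7:0 → peak 12
Task 4@4: h1:11  h2:9  h3:9  h4:3  h5:0  h6:0  h7:0 → peak 11
Task 4@5: h1:11  h2:9  h3:9  h4:0  h5:3  h6:0  h7:0 → peak 11
Task 4@6: h1:11  h2:9  h3:9  h4:0  h5:0  h6:3  h7:0 → peak 11
Task 4@7: h1:11  h2:9  h3:9  h4:0  h5:0  h6:0  h7:3 → peak 11
Best is Task 4@4, peak 11.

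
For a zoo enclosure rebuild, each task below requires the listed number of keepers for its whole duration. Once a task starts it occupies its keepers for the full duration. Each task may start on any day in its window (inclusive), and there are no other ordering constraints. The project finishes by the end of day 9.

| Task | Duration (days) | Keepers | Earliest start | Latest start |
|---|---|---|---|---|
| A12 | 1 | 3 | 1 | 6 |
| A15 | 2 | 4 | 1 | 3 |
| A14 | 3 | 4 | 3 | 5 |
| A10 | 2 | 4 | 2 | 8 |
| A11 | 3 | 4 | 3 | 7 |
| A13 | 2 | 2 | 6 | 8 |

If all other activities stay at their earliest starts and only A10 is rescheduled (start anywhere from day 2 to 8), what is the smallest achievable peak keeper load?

8

A10@2: d1:7  d2:8  d3:12  d4:8  d5:8  d6:2  d7:2  d8:0  d9:0 → peak 12
A10@3: d1:7  d2:4  d3:12  d4:12  d5:8  d6:2  d7:2  d8:0  d9:0 → peak 12
A10@4: d1:7  d2:4  d3:8  d4:12  d5:12  d6:2  d7:2  d8:0  d9:0 → peak 12
A10@5: d1:7  d2:4  d3:8  d4:8  d5:12  d6:6  d7:2  d8:0  d9:0 → peak 12
A10@6: d1:7  d2:4  d3:8  d4:8  d5:8  d6:6  d7:6  d8:0  d9:0 → peak 8
A10@7: d1:7  d2:4  d3:8  d4:8  d5:8  d6:2  d7:6  d8:4  d9:0 → peak 8
A10@8: d1:7  d2:4  d3:8  d4:8  d5:8  d6:2  d7:2  d8:4  d9:4 → peak 8
Best is A10@6, peak 8.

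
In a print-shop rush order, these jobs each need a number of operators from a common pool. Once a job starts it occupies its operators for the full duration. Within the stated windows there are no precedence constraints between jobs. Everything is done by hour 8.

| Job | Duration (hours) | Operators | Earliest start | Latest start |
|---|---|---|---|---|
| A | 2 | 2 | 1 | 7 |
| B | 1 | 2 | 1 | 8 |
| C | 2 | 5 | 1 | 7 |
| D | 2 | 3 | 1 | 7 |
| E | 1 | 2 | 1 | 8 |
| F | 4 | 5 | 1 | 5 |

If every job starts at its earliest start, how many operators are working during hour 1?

19

At early start, hour 1 has: A, B, C, D, E, F.
Demand: 2 + 2 + 5 + 3 + 2 + 5 = 19.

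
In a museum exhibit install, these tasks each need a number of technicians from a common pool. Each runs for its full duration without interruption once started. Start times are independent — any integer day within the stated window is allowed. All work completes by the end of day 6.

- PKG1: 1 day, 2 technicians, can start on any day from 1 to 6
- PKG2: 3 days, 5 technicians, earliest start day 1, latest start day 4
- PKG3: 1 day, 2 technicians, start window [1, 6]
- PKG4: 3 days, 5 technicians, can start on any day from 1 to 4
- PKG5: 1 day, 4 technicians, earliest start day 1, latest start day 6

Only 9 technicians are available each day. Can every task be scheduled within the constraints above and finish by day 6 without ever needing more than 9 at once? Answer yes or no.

Schedule PKG1@1, PKG2@1, PKG3@1, PKG4@4, PKG5@2: d1:9  d2:9  d3:5  d4:5  d5:5  d6:5 — peak 9 ≤ 9.

yes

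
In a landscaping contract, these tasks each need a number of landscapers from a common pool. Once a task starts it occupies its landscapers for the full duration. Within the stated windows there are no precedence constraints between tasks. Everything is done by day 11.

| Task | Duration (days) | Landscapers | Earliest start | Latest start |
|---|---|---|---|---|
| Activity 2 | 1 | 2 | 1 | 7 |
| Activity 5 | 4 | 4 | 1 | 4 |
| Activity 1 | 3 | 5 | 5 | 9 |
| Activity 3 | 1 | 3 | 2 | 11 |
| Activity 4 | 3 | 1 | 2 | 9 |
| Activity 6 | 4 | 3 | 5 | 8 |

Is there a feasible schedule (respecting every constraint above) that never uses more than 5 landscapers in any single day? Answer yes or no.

no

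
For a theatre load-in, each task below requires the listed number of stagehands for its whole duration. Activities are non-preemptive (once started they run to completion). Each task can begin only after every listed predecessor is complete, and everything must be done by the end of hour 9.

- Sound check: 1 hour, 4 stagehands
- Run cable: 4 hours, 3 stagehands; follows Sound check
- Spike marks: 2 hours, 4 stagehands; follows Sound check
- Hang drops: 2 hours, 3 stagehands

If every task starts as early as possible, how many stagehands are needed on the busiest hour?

10

Early-start schedule: Sound check@1, Run cable@2, Spike marks@2, Hang drops@1.
Load per hour: hour 1: 7, hour 2: 10, hour 3: 7, hour 4: 3, hour 5: 3, hour 6: 0, hour 7: 0, hour 8: 0, hour 9: 0.
Peak is 10.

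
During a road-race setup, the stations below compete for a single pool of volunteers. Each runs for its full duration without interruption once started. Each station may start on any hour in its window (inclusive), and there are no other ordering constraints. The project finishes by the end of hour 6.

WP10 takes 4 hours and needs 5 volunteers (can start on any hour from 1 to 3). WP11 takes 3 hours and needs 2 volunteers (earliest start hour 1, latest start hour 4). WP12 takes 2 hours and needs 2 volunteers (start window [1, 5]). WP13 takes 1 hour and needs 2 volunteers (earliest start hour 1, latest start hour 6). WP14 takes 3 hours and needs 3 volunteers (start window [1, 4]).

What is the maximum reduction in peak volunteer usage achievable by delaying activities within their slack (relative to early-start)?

Early-start peak: h1:14  h2:12  h3:10  h4:5  h5:0  h6:0 ⇒ 14.
Leveled (WP10@1, WP11@1, WP12@5, WP13@5, WP14@4): h1:7  h2:7  h3:7  h4:8  h5:7  h6:5 ⇒ 8.
Reduction 14 − 8 = 6.

6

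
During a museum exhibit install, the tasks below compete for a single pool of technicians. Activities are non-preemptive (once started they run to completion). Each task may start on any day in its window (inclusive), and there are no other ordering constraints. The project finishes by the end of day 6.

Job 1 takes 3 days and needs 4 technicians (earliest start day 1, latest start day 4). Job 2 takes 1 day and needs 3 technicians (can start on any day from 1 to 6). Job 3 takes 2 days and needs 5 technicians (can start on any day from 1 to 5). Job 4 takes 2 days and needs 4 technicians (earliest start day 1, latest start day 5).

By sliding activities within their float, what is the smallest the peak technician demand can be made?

8

Early-start (Job 1@1, Job 2@1, Job 3@1, Job 4@1) gives peak 16: d1:16  d2:13  d3:4  d4:0  d5:0  d6:0.
Shift Job 3→4, Job 4→2.
Schedule Job 1@1, Job 2@1, Job 3@4, Job 4@2: d1:7  d2:8  d3:8  d4:5  d5:5  d6:0 — peak 8.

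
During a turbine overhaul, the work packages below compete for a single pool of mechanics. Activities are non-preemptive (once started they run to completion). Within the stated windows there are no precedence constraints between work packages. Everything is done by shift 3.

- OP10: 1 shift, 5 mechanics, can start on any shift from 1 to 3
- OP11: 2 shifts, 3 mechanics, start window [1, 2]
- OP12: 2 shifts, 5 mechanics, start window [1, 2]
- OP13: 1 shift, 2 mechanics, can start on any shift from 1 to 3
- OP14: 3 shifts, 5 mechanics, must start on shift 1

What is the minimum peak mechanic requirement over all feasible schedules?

13

Early-start (OP10@1, OP11@1, OP12@1, OP13@1, OP14@1) gives peak 20: s1:20  s2:13  s3:5.
Shift OP12→2, OP13→3.
Schedule OP10@1, OP11@1, OP12@2, OP13@3, OP14@1: s1:13  s2:13  s3:12 — peak 13.
Total mechanic-shifts = 38 over 3 shifts ⇒ peak ≥ ⌈38/3⌉ = 13, so 13 is optimal.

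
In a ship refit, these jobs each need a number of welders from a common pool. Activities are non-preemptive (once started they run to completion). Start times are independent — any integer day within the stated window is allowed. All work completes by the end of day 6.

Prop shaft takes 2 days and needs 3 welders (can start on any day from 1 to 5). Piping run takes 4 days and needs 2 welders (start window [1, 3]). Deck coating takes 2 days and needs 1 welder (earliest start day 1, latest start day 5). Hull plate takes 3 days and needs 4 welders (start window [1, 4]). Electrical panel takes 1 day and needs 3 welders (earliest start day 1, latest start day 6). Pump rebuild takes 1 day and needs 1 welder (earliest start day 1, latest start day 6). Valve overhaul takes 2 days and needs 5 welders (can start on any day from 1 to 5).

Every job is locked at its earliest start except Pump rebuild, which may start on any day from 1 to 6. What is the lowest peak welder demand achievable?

Pump rebuild@1: d1:19  d2:15  d3:6  d4:2  d5:0  d6:0 → peak 19
Pump rebuild@2: d1:18  d2:16  d3:6  d4:2  d5:0  d6:0 → peak 18
Pump rebuild@3: d1:18  d2:15  d3:7  d4:2  d5:0  d6:0 → peak 18
Pump rebuild@4: d1:18  d2:15  d3:6  d4:3  d5:0  d6:0 → peak 18
Pump rebuild@5: d1:18  d2:15  d3:6  d4:2  d5:1  d6:0 → peak 18
Pump rebuild@6: d1:18  d2:15  d3:6  d4:2  d5:0  d6:1 → peak 18
Best is Pump rebuild@2, peak 18.

18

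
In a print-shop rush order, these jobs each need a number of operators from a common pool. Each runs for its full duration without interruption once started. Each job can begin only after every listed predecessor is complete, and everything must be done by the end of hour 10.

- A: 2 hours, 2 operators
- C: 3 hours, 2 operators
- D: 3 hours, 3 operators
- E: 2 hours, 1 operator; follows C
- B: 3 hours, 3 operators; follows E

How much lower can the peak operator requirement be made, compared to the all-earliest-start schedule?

3

Early-start peak: h1:7  h2:7  h3:5  h4:1  h5:1  h6:3  h7:3  h8:3  h9:0  h10:0 ⇒ 7.
Leveled (A@1, C@1, D@4, E@4, B@7): h1:4  h2:4  h3:2  h4:4  h5:4  h6:3  h7:3  h8:3  h9:3  h10:0 ⇒ 4.
Reduction 7 − 4 = 3.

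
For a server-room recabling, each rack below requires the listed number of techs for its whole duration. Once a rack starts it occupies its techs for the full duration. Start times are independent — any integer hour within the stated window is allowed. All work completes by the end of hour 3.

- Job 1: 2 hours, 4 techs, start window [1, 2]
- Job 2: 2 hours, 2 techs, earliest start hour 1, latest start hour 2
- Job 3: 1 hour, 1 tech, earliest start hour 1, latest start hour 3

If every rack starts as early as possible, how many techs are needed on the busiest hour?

Early-start schedule: Job 1@1, Job 2@1, Job 3@1.
Load per hour: hour 1: 7, hour 2: 6, hour 3: 0.
Peak is 7.

7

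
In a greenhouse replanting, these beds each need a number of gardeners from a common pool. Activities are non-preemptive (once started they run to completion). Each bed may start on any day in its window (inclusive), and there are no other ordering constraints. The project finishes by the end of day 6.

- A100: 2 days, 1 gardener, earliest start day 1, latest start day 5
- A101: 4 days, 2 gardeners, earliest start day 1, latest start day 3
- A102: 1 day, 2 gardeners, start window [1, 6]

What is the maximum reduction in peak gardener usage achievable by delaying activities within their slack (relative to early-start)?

Early-start peak: d1:5  d2:3  d3:2  d4:2  d5:0  d6:0 ⇒ 5.
Leveled (A100@1, A101@1, A102@5): d1:3  d2:3  d3:2  d4:2  d5:2  d6:0 ⇒ 3.
Reduction 5 − 3 = 2.

2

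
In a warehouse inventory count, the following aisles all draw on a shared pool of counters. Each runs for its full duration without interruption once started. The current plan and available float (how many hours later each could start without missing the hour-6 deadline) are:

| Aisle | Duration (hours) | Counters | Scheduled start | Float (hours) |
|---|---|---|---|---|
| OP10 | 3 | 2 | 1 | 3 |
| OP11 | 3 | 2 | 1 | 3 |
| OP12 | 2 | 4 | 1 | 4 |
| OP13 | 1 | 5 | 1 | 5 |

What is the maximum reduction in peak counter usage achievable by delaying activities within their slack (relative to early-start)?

Early-start peak: h1:13  h2:8  h3:4  h4:0  h5:0  h6:0 ⇒ 13.
Leveled (OP10@1, OP11@1, OP12@4, OP13@6): h1:4  h2:4  h3:4  h4:4  h5:4  h6:5 ⇒ 5.
Reduction 13 − 5 = 8.

8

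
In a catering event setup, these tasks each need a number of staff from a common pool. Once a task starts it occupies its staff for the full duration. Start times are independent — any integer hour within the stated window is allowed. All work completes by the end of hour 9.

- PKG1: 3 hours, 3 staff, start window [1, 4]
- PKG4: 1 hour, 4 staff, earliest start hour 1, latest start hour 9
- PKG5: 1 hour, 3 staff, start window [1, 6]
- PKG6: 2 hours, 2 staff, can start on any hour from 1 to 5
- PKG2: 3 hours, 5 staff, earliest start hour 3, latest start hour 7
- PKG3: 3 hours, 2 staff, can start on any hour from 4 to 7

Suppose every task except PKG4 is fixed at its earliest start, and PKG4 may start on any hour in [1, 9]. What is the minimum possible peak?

8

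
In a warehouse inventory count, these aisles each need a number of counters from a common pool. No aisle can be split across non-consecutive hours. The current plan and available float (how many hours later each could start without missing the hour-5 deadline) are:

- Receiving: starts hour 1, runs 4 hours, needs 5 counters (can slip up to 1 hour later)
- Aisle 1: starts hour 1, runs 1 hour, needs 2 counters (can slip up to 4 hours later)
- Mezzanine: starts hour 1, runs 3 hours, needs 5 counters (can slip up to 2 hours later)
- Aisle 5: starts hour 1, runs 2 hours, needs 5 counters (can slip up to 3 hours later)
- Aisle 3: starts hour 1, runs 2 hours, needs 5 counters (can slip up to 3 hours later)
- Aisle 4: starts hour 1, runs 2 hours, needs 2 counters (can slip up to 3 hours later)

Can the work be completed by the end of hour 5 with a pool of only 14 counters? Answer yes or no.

The minimum achievable peak is 15; 14 < 15, so no feasible schedule stays within the cap.

no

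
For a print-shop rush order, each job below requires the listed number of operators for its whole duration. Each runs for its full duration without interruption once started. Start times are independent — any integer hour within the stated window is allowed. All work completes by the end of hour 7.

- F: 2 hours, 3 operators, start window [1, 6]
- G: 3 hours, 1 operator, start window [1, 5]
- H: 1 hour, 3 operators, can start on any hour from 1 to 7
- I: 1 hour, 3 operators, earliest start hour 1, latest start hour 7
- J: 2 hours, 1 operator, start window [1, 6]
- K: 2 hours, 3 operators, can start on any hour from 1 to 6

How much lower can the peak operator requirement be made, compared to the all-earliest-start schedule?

Early-start peak: h1:14  h2:8  h3:1  h4:0  h5:0  h6:0  h7:0 ⇒ 14.
Leveled (F@1, G@1, H@3, I@4, J@4, K@5): h1:4  h2:4  h3:4  h4:4  h5:4  h6:3  h7:0 ⇒ 4.
Reduction 14 − 4 = 10.

10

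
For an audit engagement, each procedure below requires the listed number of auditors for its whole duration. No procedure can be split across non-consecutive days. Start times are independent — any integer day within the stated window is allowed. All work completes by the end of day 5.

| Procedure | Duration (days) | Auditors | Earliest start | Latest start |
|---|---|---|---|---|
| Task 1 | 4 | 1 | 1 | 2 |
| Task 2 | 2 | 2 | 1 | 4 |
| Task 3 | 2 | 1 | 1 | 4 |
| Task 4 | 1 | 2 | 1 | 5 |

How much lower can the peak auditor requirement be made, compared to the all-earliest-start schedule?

3

Early-start peak: d1:6  d2:4  d3:1  d4:1  d5:0 ⇒ 6.
Leveled (Task 1@1, Task 2@1, Task 3@3, Task 4@5): d1:3  d2:3  d3:2  d4:2  d5:2 ⇒ 3.
Reduction 6 − 3 = 3.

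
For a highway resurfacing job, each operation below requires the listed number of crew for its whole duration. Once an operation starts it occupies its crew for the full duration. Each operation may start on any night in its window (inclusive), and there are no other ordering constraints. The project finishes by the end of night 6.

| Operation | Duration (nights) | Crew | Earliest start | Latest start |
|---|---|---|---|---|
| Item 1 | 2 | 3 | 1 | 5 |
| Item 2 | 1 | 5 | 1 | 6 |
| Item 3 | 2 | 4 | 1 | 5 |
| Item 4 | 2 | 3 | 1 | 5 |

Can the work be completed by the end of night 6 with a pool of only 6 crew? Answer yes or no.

yes

Schedule Item 1@1, Item 2@3, Item 3@4, Item 4@1: n1:6  n2:6  n3:5  n4:4  n5:4  n6:0 — peak 6 ≤ 6.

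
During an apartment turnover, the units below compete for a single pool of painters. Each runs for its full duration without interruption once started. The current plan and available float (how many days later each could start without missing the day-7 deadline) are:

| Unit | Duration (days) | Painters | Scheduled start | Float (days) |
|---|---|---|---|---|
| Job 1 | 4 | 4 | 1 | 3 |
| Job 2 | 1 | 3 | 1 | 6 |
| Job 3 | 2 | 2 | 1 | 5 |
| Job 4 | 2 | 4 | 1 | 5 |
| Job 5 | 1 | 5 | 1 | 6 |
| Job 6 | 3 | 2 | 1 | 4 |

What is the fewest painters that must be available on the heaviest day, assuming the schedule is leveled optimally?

7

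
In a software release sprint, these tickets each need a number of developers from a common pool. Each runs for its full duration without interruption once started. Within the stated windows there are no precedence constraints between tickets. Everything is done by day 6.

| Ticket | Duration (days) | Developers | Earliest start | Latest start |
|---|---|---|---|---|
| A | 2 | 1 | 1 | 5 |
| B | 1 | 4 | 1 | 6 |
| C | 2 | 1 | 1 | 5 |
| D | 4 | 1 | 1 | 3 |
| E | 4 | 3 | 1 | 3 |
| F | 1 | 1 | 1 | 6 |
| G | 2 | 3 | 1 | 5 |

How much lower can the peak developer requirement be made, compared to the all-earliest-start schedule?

Early-start peak: d1:14  d2:9  d3:4  d4:4  d5:0  d6:0 ⇒ 14.
Leveled (A@1, B@1, C@2, D@1, E@2, F@3, G@5): d1:6  d2:6  d3:6  d4:4  d5:6  d6:3 ⇒ 6.
Reduction 14 − 6 = 8.

8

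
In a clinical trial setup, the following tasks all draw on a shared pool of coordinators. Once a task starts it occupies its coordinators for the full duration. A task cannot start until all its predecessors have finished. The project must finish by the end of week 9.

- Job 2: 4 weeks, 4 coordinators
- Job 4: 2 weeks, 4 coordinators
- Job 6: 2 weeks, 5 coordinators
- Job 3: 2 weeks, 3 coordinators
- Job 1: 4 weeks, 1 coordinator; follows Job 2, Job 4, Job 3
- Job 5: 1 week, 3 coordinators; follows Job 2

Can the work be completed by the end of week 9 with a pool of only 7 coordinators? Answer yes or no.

The minimum achievable peak is 8; 7 < 8, so no feasible schedule stays within the cap.

no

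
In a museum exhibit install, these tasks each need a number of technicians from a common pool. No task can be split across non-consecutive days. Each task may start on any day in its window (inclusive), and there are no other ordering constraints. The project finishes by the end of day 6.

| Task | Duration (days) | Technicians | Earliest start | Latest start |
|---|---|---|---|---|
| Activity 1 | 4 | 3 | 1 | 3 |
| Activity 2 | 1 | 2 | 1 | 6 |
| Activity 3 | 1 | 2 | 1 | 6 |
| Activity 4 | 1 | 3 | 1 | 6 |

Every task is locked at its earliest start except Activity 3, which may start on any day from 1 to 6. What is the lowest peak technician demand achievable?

8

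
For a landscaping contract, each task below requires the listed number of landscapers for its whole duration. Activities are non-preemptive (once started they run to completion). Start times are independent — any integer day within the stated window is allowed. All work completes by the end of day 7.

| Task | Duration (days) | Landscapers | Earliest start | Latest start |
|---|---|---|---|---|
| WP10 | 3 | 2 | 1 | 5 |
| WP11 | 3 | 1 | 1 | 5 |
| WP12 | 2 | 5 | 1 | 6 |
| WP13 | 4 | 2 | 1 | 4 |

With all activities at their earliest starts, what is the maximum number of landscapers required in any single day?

Early-start schedule: WP10@1, WP11@1, WP12@1, WP13@1.
Load per day: day 1: 10, day 2: 10, day 3: 5, day 4: 2, day 5: 0, day 6: 0, day 7: 0.
Peak is 10.

10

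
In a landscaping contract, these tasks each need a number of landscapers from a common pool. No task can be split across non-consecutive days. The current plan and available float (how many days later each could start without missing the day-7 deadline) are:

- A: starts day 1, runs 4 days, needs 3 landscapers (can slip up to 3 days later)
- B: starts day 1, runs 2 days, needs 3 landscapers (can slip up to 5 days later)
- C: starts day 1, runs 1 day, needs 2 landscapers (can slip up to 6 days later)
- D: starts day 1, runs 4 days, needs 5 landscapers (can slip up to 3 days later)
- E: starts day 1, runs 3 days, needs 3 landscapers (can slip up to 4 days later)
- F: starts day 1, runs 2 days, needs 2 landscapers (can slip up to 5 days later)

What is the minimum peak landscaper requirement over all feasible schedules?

8

Early-start (A@1, B@1, C@1, D@1, E@1, F@1) gives peak 18: d1:18  d2:16  d3:11  d4:8  d5:0  d6:0  d7:0.
Shift D→4, E→5, F→2.
Schedule A@1, B@1, C@1, D@4, E@5, F@2: d1:8  d2:8  d3:5  d4:8  d5:8  d6:8  d7:8 — peak 8.
Total landscaper-days = 53 over 7 days ⇒ peak ≥ ⌈53/7⌉ = 8, so 8 is optimal.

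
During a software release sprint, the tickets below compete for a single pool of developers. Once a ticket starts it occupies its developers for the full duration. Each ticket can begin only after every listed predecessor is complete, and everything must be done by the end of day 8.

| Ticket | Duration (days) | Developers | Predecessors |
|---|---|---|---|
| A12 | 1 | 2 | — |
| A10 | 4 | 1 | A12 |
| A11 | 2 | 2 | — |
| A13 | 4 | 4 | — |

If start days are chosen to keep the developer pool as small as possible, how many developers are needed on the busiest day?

5

Early-start (A12@1, A10@2, A11@1, A13@1) gives peak 8: d1:8  d2:7  d3:5  d4:5  d5:1  d6:0  d7:0  d8:0.
Shift A13→3.
Schedule A12@1, A10@2, A11@1, A13@3: d1:4  d2:3  d3:5  d4:5  d5:5  d6:4  d7:0  d8:0 — peak 5.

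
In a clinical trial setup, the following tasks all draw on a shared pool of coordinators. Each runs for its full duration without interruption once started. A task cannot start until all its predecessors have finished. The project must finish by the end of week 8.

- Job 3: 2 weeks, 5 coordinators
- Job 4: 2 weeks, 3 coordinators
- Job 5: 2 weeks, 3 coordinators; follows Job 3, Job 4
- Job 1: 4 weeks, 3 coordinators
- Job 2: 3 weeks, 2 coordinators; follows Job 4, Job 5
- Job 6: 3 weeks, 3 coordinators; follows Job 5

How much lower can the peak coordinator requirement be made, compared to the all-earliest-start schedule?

Early-start peak: w1:11  w2:11  w3:6  w4:6  w5:5  w6:5  w7:5  w8:0 ⇒ 11.
Leveled (Job 3@1, Job 4@1, Job 5@3, Job 1@3, Job 2@5, Job 6@5): w1:8  w2:8  w3:6  w4:6  w5:8  w6:8  w7:5  w8:0 ⇒ 8.
Reduction 11 − 8 = 3.

3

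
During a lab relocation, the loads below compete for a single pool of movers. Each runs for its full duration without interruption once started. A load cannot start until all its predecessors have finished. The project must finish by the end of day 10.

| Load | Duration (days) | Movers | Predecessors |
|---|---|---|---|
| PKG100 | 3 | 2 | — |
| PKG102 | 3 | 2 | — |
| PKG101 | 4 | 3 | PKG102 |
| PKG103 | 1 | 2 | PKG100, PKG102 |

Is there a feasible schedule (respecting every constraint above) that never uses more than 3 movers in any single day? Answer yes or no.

no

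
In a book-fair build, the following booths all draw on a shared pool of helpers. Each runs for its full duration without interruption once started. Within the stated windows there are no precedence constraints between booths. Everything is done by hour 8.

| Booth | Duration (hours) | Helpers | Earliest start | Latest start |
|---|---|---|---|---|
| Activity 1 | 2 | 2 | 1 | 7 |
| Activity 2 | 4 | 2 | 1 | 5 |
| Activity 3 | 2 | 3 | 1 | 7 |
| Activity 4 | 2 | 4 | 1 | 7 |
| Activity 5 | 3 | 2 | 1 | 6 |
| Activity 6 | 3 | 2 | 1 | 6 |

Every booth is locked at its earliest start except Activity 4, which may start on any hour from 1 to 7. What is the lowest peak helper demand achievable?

Activity 4@1: h1:15  h2:15  h3:6  h4:2  h5:0  h6:0  h7:0  h8:0 → peak 15
Activity 4@2: h1:11  h2:15  h3:10  h4:2  h5:0  h6:0  h7:0  h8:0 → peak 15
Activity 4@3: h1:11  h2:11  h3:10  h4:6  h5:0  h6:0  h7:0  h8:0 → peak 11
Activity 4@4: h1:11  h2:11  h3:6  h4:6  h5:4  h6:0  h7:0  h8:0 → peak 11
Activity 4@5: h1:11  h2:11  h3:6  h4:2  h5:4  h6:4  h7:0  h8:0 → peak 11
Activity 4@6: h1:11  h2:11  h3:6  h4:2  h5:0  h6:4  h7:4  h8:0 → peak 11
Activity 4@7: h1:11  h2:11  h3:6  h4:2  h5:0  h6:0  h7:4  h8:4 → peak 11
Best is Activity 4@3, peak 11.

11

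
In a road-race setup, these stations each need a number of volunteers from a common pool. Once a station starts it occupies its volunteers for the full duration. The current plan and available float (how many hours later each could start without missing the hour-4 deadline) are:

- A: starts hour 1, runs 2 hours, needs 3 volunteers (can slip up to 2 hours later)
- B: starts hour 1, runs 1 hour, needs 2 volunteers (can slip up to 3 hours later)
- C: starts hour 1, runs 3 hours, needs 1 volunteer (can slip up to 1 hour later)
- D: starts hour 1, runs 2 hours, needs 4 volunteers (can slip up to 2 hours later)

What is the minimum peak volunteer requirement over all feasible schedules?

5

Early-start (A@1, B@1, C@1, D@1) gives peak 10: h1:10  h2:8  h3:1  h4:0.
Shift C→2, D→3.
Schedule A@1, B@1, C@2, D@3: h1:5  h2:4  h3:5  h4:5 — peak 5.
Total volunteer-hours = 19 over 4 hours ⇒ peak ≥ ⌈19/4⌉ = 5, so 5 is optimal.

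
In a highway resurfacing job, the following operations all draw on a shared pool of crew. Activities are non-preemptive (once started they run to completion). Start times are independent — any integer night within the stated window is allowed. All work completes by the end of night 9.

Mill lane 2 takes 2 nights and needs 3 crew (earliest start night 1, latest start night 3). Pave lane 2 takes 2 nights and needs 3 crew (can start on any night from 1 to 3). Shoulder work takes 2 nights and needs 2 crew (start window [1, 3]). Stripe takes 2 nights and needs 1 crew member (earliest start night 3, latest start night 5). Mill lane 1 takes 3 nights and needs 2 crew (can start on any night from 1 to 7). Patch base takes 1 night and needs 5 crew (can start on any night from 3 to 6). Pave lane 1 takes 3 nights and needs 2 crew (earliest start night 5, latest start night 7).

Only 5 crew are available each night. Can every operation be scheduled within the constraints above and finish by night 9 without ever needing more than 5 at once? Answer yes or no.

yes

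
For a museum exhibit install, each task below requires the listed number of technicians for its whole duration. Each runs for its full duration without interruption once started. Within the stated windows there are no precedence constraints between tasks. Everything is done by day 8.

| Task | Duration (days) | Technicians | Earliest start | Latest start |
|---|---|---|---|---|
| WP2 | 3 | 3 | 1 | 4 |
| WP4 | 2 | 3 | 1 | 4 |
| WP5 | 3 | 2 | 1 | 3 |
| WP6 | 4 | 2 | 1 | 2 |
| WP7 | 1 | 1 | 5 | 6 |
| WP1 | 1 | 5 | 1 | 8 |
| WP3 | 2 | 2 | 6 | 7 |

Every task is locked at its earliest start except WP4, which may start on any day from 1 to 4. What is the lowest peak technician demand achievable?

WP4@1: d1:15  d2:10  d3:7  d4:2  d5:1  d6:2  d7:2  d8:0 → peak 15
WP4@2: d1:12  d2:10  d3:10  d4:2  d5:1  d6:2  d7:2  d8:0 → peak 12
WP4@3: d1:12  d2:7  d3:10  d4:5  d5:1  d6:2  d7:2  d8:0 → peak 12
WP4@4: d1:12  d2:7  d3:7  d4:5  d5:4  d6:2  d7:2  d8:0 → peak 12
Best is WP4@2, peak 12.

12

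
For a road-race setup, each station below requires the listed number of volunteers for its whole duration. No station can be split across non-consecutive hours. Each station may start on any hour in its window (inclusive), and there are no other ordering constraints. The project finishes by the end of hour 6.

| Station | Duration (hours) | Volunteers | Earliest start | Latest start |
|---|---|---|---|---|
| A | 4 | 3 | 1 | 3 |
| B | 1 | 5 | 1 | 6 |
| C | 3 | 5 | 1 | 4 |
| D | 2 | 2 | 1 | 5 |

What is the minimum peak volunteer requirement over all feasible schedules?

Early-start (A@1, B@1, C@1, D@1) gives peak 15: h1:15  h2:10  h3:8  h4:3  h5:0  h6:0.
Shift C→2, D→5.
Schedule A@1, B@1, C@2, D@5: h1:8  h2:8  h3:8  h4:8  h5:2  h6:2 — peak 8.

8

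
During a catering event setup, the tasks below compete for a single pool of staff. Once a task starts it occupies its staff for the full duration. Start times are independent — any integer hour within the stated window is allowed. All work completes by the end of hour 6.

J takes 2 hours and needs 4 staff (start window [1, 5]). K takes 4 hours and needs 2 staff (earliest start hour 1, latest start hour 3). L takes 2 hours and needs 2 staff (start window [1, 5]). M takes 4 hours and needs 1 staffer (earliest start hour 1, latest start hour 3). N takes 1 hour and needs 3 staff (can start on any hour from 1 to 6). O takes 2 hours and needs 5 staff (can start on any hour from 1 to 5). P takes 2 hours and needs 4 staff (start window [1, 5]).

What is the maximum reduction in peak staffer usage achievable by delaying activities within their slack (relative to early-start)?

13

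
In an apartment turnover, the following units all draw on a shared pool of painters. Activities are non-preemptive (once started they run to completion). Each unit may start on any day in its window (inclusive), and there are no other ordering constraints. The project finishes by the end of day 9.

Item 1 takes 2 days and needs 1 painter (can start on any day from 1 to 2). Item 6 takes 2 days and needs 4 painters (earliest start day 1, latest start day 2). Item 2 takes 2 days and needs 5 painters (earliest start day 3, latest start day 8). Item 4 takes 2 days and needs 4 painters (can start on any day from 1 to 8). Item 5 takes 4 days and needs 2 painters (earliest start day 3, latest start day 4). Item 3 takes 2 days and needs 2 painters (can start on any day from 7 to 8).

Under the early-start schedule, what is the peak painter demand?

Early-start schedule: Item 1@1, Item 6@1, Item 2@3, Item 4@1, Item 5@3, Item 3@7.
Load per day: day 1: 9, day 2: 9, day 3: 7, day 4: 7, day 5: 2, day 6: 2, day 7: 2, day 8: 2, day 9: 0.
Peak is 9.

9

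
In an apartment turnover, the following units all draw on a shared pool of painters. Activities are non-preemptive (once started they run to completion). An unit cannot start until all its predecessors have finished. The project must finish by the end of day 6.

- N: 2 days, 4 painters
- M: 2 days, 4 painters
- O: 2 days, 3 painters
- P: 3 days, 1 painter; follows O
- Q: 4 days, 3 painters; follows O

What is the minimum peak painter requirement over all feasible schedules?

8

Early-start (N@1, M@1, O@1, P@3, Q@3) gives peak 11: d1:11  d2:11  d3:4  d4:4  d5:4  d6:3.
Shift M→3.
Schedule N@1, M@3, O@1, P@3, Q@3: d1:7  d2:7  d3:8  d4:8  d5:4  d6:3 — peak 8.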